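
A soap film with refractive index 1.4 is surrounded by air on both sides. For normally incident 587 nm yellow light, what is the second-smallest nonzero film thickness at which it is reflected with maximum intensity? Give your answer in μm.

0.314 μm

At the upper boundary (n = 1.0 to n = 1.4) the reflected ray undergoes a half-wave phase shift.
Bottom surface (1.4 → 1.0): reflection off a lower-index medium gives no phase shift.
The two reflections differ by half a wavelength.
So the condition for constructive reflection is 2 n t = (m + ½) λ.
The second-smallest nonzero thickness corresponds to m = 1: t = (m + ½) λ / (2 n) = 1.50 × 587 / (2 × 1.4) = 314 nm.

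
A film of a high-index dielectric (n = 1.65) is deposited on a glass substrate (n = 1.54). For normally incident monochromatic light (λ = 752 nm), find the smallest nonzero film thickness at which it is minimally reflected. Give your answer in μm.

0.228 μm

Ray reflecting at the top interface goes from n = 1.0 toward n = 1.65: a half-wave phase shift.
Bottom surface (1.65 → 1.54): reflection off a lower-index medium gives no phase shift.
Exactly one π shift → a net half-wave offset.
For minimum reflection here: 2 n t = m λ.
Minimum nonzero at m = 1: t = λ / (2 n) = 752 / (2 × 1.65) = 228 nm.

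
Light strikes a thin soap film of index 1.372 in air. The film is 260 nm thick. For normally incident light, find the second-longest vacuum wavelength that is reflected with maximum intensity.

476 nm

Ray reflecting at the top interface goes from n = 1.0 toward n = 1.372: a half-wave phase shift.
Bottom surface (1.372 → 1.0): reflection off a lower-index medium gives no phase shift.
Net: one phase inversion between the two reflected rays.
So the condition for constructive reflection is 2 n t = (m + ½) λ.
λ = 2 n t / (m + ½). The second-longest wavelength is m = 1: λ = 2 × 1.372 × 260 / 1.50 = 476 nm.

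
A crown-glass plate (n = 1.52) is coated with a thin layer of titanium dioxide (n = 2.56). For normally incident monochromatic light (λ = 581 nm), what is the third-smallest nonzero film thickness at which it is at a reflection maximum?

Top surface (1.0 → 2.56): reflection off a higher-index medium gives a half-wave phase shift.
Bottom surface (2.56 → 1.52): reflection off a lower-index medium gives no phase shift.
Net: one phase inversion between the two reflected rays.
So the condition for constructive reflection is 2 n t = (m + ½) λ.
The third-smallest nonzero thickness corresponds to m = 2: t = (m + ½) λ / (2 n) = 2.50 × 581 / (2 × 2.56) = 284 nm.

284 nm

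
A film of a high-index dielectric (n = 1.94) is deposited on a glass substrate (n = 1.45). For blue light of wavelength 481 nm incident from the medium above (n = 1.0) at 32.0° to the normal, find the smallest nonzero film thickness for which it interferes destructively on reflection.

Ray reflecting at the top interface goes from n = 1.0 toward n = 1.94: a half-wave phase shift.
At the lower boundary (n = 1.94 to n = 1.45) the reflected ray undergoes no phase shift.
Net: one phase inversion between the two reflected rays.
With one net inversion, destructive interference in reflection requires 2 n t cos θ_r = m λ.
Snell's law: 1.0 sin 32.0° = 1.94 sin θ_r → sin θ_r = 0.273, cos θ_r = 0.962.
Minimum nonzero at m = 1: t = λ / (2 n cos θ_r) = 481 / (2 × 1.94 × 0.962) = 129 nm.

129 nm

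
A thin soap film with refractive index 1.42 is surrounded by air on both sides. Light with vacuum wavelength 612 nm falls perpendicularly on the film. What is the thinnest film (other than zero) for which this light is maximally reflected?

Ray reflecting at the top interface goes from n = 1.0 toward n = 1.42: a half-wave phase shift.
Ray reflecting at the bottom interface goes from n = 1.42 toward n = 1.0: no phase shift.
Net: one phase inversion between the two reflected rays.
So the condition for constructive reflection is 2 n t = (m + ½) λ.
Minimum at m = 0: t = λ / (4 n) = 612 / (4 × 1.42) = 108 nm.

108 nm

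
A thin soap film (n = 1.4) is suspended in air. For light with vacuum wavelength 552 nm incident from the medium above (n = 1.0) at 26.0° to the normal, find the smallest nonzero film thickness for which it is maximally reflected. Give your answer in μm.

0.104 μm

Top surface (1.0 → 1.4): reflection off a higher-index medium gives a half-wave phase shift.
Ray reflecting at the bottom interface goes from n = 1.4 toward n = 1.0: no phase shift.
Net: one phase inversion between the two reflected rays.
With one net inversion, constructive interference in reflection requires 2 n t cos θ_r = (m + ½) λ.
Snell's law: 1.0 sin 26.0° = 1.4 sin θ_r → sin θ_r = 0.313, cos θ_r = 0.950.
Minimum at m = 0: t = λ / (4 n cos θ_r) = 552 / (4 × 1.4 × 0.950) = 104 nm.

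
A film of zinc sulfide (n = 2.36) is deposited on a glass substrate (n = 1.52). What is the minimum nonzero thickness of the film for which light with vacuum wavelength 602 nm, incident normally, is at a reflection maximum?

63.8 nm

Top surface (1.0 → 2.36): reflection off a higher-index medium gives a half-wave phase shift.
At the lower boundary (n = 2.36 to n = 1.52) the reflected ray undergoes no phase shift.
The two reflections differ by half a wavelength.
With one net inversion, constructive interference in reflection requires 2 n t = (m + ½) λ.
Minimum at m = 0: t = λ / (4 n) = 602 / (4 × 2.36) = 63.8 nm.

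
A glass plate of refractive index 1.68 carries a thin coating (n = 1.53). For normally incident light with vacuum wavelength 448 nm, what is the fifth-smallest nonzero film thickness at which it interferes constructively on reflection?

At the upper boundary (n = 1.0 to n = 1.53) the reflected ray undergoes a half-wave phase shift.
Ray reflecting at the bottom interface goes from n = 1.53 toward n = 1.68: a half-wave phase shift.
Zero or two π shifts → no net half-wave offset.
With no net inversion, constructive interference in reflection requires 2 n t = m λ.
The fifth-smallest nonzero thickness corresponds to m = 5: t = m λ / (2 n) = 5.00 × 448 / (2 × 1.53) = 732 nm.

732 nm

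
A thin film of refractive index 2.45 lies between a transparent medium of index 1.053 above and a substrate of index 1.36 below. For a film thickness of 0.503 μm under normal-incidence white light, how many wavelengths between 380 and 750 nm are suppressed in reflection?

Top surface (1.053 → 2.45): reflection off a higher-index medium gives a half-wave phase shift.
Bottom surface (2.45 → 1.36): reflection off a lower-index medium gives no phase shift.
Net: one phase inversion between the two reflected rays.
With one net inversion, destructive interference in reflection requires 2 n t = m λ.
λ = 2 n t / m = 2465 / m nm.
m=3: 822 nm (IR); m=4: 616 nm (visible); m=5: 493 nm (visible); m=6: 411 nm (visible); m=7: 352 nm (UV).

3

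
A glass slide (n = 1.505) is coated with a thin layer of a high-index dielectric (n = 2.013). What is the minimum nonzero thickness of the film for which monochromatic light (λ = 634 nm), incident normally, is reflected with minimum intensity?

At the upper boundary (n = 1.0 to n = 2.013) the reflected ray undergoes a half-wave phase shift.
Ray reflecting at the bottom interface goes from n = 2.013 toward n = 1.505: no phase shift.
Exactly one π shift → a net half-wave offset.
With one net inversion, destructive interference in reflection requires 2 n t = m λ.
Minimum nonzero at m = 1: t = λ / (2 n) = 634 / (2 × 2.013) = 157 nm.

157 nm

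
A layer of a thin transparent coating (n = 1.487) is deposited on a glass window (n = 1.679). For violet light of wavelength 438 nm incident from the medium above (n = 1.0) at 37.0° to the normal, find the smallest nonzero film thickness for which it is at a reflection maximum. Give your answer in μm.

0.161 μm

At the upper boundary (n = 1.0 to n = 1.487) the reflected ray undergoes a half-wave phase shift.
At the lower boundary (n = 1.487 to n = 1.679) the reflected ray undergoes a half-wave phase shift.
Net: no relative phase inversion (both shifts match).
With no net inversion, constructive interference in reflection requires 2 n t cos θ_r = m λ.
Snell's law: 1.0 sin 37.0° = 1.487 sin θ_r → sin θ_r = 0.405, cos θ_r = 0.914.
Minimum nonzero at m = 1: t = λ / (2 n cos θ_r) = 438 / (2 × 1.487 × 0.914) = 161 nm.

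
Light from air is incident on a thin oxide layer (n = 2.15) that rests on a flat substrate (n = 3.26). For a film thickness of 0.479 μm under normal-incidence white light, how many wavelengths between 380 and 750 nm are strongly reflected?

3

Ray reflecting at the top interface goes from n = 1.0 toward n = 2.15: a half-wave phase shift.
Ray reflecting at the bottom interface goes from n = 2.15 toward n = 3.26: a half-wave phase shift.
The two reflections carry the same phase change, so no net offset.
So the condition for constructive reflection is 2 n t = m λ.
λ = 2 n t / m = 2060 / m nm.
m=2: 1030 nm (IR); m=3: 687 nm (visible); m=4: 515 nm (visible); m=5: 412 nm (visible); m=6: 343 nm (UV).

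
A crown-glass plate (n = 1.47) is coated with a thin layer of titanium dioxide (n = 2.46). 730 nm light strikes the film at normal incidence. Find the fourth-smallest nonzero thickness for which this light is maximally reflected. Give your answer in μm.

At the upper boundary (n = 1.0 to n = 2.46) the reflected ray undergoes a half-wave phase shift.
At the lower boundary (n = 2.46 to n = 1.47) the reflected ray undergoes no phase shift.
The two reflections differ by half a wavelength.
So the condition for constructive reflection is 2 n t = (m + ½) λ.
The fourth-smallest nonzero thickness corresponds to m = 3: t = (m + ½) λ / (2 n) = 3.50 × 730 / (2 × 2.46) = 519 nm.

0.519 μm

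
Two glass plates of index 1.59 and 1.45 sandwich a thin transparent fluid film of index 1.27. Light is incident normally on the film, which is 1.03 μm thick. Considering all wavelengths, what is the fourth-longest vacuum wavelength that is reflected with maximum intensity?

747 nm

At the upper boundary (n = 1.59 to n = 1.27) the reflected ray undergoes no phase shift.
Ray reflecting at the bottom interface goes from n = 1.27 toward n = 1.45: a half-wave phase shift.
Exactly one π shift → a net half-wave offset.
With one net inversion, constructive interference in reflection requires 2 n t = (m + ½) λ.
λ = 2 n t / (m + ½). The fourth-longest wavelength is m = 3: λ = 2 × 1.27 × 1030 / 3.50 = 747 nm.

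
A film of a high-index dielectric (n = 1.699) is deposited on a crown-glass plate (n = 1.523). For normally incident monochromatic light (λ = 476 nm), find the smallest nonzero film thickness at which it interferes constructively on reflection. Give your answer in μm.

0.0700 μm

Ray reflecting at the top interface goes from n = 1.0 toward n = 1.699: a half-wave phase shift.
At the lower boundary (n = 1.699 to n = 1.523) the reflected ray undergoes no phase shift.
The two reflections differ by half a wavelength.
So the condition for constructive reflection is 2 n t = (m + ½) λ.
Minimum at m = 0: t = λ / (4 n) = 476 / (4 × 1.699) = 70.0 nm.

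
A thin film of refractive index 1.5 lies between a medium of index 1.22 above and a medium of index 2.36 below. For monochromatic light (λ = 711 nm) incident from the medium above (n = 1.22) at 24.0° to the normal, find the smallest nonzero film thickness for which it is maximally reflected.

Ray reflecting at the top interface goes from n = 1.22 toward n = 1.5: a half-wave phase shift.
Bottom surface (1.5 → 2.36): reflection off a higher-index medium gives a half-wave phase shift.
Zero or two π shifts → no net half-wave offset.
So the condition for constructive reflection is 2 n t cos θ_r = m λ.
Snell's law: 1.22 sin 24.0° = 1.5 sin θ_r → sin θ_r = 0.331, cos θ_r = 0.944.
Minimum nonzero at m = 1: t = λ / (2 n cos θ_r) = 711 / (2 × 1.5 × 0.944) = 251 nm.

251 nm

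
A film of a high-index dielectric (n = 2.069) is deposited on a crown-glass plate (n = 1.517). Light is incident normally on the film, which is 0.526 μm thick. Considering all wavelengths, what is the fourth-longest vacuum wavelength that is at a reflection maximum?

At the upper boundary (n = 1.0 to n = 2.069) the reflected ray undergoes a half-wave phase shift.
At the lower boundary (n = 2.069 to n = 1.517) the reflected ray undergoes no phase shift.
Exactly one π shift → a net half-wave offset.
For bright reflection here: 2 n t = (m + ½) λ.
λ = 2 n t / (m + ½). The fourth-longest wavelength is m = 3: λ = 2 × 2.069 × 526 / 3.50 = 622 nm.

622 nm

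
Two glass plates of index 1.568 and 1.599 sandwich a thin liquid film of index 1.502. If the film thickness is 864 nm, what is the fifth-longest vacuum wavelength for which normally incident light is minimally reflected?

519 nm

Top surface (1.568 → 1.502): reflection off a lower-index medium gives no phase shift.
Bottom surface (1.502 → 1.599): reflection off a higher-index medium gives a half-wave phase shift.
Net: one phase inversion between the two reflected rays.
For minimum reflection here: 2 n t = m λ.
λ = 2 n t / m. The fifth-longest wavelength is m = 5: λ = 2 × 1.502 × 864 / 5.00 = 519 nm.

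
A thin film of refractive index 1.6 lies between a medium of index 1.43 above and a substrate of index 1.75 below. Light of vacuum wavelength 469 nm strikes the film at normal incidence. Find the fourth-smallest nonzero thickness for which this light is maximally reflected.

Top surface (1.43 → 1.6): reflection off a higher-index medium gives a half-wave phase shift.
Bottom surface (1.6 → 1.75): reflection off a higher-index medium gives a half-wave phase shift.
Zero or two π shifts → no net half-wave offset.
For bright reflection here: 2 n t = m λ.
The fourth-smallest nonzero thickness corresponds to m = 4: t = m λ / (2 n) = 4.00 × 469 / (2 × 1.6) = 586 nm.

586 nm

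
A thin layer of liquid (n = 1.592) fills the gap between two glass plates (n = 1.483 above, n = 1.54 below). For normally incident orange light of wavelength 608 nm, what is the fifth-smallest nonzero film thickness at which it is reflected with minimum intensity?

Ray reflecting at the top interface goes from n = 1.483 toward n = 1.592: a half-wave phase shift.
At the lower boundary (n = 1.592 to n = 1.54) the reflected ray undergoes no phase shift.
Exactly one π shift → a net half-wave offset.
With one net inversion, destructive interference in reflection requires 2 n t = m λ.
The fifth-smallest nonzero thickness corresponds to m = 5: t = m λ / (2 n) = 5.00 × 608 / (2 × 1.592) = 955 nm.

955 nm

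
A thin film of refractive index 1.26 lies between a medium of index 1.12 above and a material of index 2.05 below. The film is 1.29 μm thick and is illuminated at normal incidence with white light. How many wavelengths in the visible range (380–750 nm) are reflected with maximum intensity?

Top surface (1.12 → 1.26): reflection off a higher-index medium gives a half-wave phase shift.
At the lower boundary (n = 1.26 to n = 2.05) the reflected ray undergoes a half-wave phase shift.
Zero or two π shifts → no net half-wave offset.
With no net inversion, constructive interference in reflection requires 2 n t = m λ.
λ = 2 n t / m = 3251 / m nm.
m=4: 813 nm (IR); m=5: 650 nm (visible); m=6: 542 nm (visible); m=7: 464 nm (visible); m=8: 406 nm (visible); m=9: 361 nm (UV).

4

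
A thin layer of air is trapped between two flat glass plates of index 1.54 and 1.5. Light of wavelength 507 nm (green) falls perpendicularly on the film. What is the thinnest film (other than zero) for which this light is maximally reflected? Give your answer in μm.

0.127 μm

Top surface (1.54 → 1.0): reflection off a lower-index medium gives no phase shift.
Bottom surface (1.0 → 1.5): reflection off a higher-index medium gives a half-wave phase shift.
Exactly one π shift → a net half-wave offset.
For maximum reflection here: 2 n t = (m + ½) λ.
Minimum at m = 0: t = λ / (4 n) = 507 / (4 × 1.0) = 127 nm.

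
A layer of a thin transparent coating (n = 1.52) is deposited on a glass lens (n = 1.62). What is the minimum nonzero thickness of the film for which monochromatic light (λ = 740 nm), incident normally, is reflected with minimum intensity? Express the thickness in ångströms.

At the upper boundary (n = 1.0 to n = 1.52) the reflected ray undergoes a half-wave phase shift.
At the lower boundary (n = 1.52 to n = 1.62) the reflected ray undergoes a half-wave phase shift.
Zero or two π shifts → no net half-wave offset.
For weak reflection here: 2 n t = (m + ½) λ.
Minimum at m = 0: t = λ / (4 n) = 740 / (4 × 1.52) = 122 nm.

1217 Å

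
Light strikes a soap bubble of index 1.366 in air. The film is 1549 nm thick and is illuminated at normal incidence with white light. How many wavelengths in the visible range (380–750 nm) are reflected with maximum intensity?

Ray reflecting at the top interface goes from n = 1.0 toward n = 1.366: a half-wave phase shift.
At the lower boundary (n = 1.366 to n = 1.0) the reflected ray undergoes no phase shift.
Exactly one π shift → a net half-wave offset.
For strong reflection here: 2 n t = (m + ½) λ.
λ = 2 n t / (m + ½) = 4232 / (m + ½) nm.
m=5: 769 nm (IR); m=6: 651 nm (visible); m=7: 564 nm (visible); m=8: 498 nm (visible); m=9: 445 nm (visible); m=10: 403 nm (visible); m=11: 368 nm (UV).

5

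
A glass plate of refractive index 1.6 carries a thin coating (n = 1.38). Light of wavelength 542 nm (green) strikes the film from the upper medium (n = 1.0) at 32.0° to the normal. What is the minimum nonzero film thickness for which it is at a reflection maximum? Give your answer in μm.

Top surface (1.0 → 1.38): reflection off a higher-index medium gives a half-wave phase shift.
At the lower boundary (n = 1.38 to n = 1.6) the reflected ray undergoes a half-wave phase shift.
Net: no relative phase inversion (both shifts match).
With no net inversion, constructive interference in reflection requires 2 n t cos θ_r = m λ.
Snell's law: 1.0 sin 32.0° = 1.38 sin θ_r → sin θ_r = 0.384, cos θ_r = 0.923.
Minimum nonzero at m = 1: t = λ / (2 n cos θ_r) = 542 / (2 × 1.38 × 0.923) = 213 nm.

0.213 μm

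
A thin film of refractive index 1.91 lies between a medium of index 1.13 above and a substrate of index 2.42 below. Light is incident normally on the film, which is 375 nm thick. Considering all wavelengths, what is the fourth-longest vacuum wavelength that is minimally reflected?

Ray reflecting at the top interface goes from n = 1.13 toward n = 1.91: a half-wave phase shift.
Ray reflecting at the bottom interface goes from n = 1.91 toward n = 2.42: a half-wave phase shift.
Zero or two π shifts → no net half-wave offset.
With no net inversion, destructive interference in reflection requires 2 n t = (m + ½) λ.
λ = 2 n t / (m + ½). The fourth-longest wavelength is m = 3: λ = 2 × 1.91 × 375 / 3.50 = 409 nm.

409 nm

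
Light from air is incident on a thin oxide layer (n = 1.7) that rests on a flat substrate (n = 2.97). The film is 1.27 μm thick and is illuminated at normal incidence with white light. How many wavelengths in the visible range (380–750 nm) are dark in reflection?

5

Ray reflecting at the top interface goes from n = 1.0 toward n = 1.7: a half-wave phase shift.
Ray reflecting at the bottom interface goes from n = 1.7 toward n = 2.97: a half-wave phase shift.
Net: no relative phase inversion (both shifts match).
So the condition for destructive reflection is 2 n t = (m + ½) λ.
λ = 2 n t / (m + ½) = 4318 / (m + ½) nm.
m=5: 785 nm (IR); m=6: 664 nm (visible); m=7: 576 nm (visible); m=8: 508 nm (visible); m=9: 455 nm (visible); m=10: 411 nm (visible); m=11: 375 nm (UV).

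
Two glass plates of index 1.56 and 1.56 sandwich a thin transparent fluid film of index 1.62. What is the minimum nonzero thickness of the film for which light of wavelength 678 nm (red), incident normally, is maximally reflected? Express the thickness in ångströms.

At the upper boundary (n = 1.56 to n = 1.62) the reflected ray undergoes a half-wave phase shift.
Ray reflecting at the bottom interface goes from n = 1.62 toward n = 1.56: no phase shift.
The two reflections differ by half a wavelength.
For maximum reflection here: 2 n t = (m + ½) λ.
Minimum at m = 0: t = λ / (4 n) = 678 / (4 × 1.62) = 105 nm.

1046 Å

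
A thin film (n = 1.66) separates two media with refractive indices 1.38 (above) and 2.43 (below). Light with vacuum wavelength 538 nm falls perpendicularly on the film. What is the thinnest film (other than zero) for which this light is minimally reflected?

Top surface (1.38 → 1.66): reflection off a higher-index medium gives a half-wave phase shift.
Ray reflecting at the bottom interface goes from n = 1.66 toward n = 2.43: a half-wave phase shift.
Zero or two π shifts → no net half-wave offset.
So the condition for destructive reflection is 2 n t = (m + ½) λ.
Minimum at m = 0: t = λ / (4 n) = 538 / (4 × 1.66) = 81.0 nm.

81.0 nm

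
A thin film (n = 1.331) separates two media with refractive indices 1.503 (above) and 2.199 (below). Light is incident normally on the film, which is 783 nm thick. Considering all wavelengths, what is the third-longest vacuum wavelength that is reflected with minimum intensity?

695 nm

Ray reflecting at the top interface goes from n = 1.503 toward n = 1.331: no phase shift.
Bottom surface (1.331 → 2.199): reflection off a higher-index medium gives a half-wave phase shift.
Exactly one π shift → a net half-wave offset.
With one net inversion, destructive interference in reflection requires 2 n t = m λ.
λ = 2 n t / m. The third-longest wavelength is m = 3: λ = 2 × 1.331 × 783 / 3.00 = 695 nm.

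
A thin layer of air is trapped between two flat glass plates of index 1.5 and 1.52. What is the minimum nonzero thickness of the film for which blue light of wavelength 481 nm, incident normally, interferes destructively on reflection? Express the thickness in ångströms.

Top surface (1.5 → 1.0): reflection off a lower-index medium gives no phase shift.
Ray reflecting at the bottom interface goes from n = 1.0 toward n = 1.52: a half-wave phase shift.
The two reflections differ by half a wavelength.
For dark reflection here: 2 n t = m λ.
Minimum nonzero at m = 1: t = λ / (2 n) = 481 / (2 × 1.0) = 241 nm.

2405 Å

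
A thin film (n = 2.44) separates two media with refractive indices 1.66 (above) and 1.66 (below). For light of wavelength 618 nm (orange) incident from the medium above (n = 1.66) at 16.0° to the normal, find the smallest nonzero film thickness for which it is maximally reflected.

Top surface (1.66 → 2.44): reflection off a higher-index medium gives a half-wave phase shift.
Ray reflecting at the bottom interface goes from n = 2.44 toward n = 1.66: no phase shift.
The two reflections differ by half a wavelength.
With one net inversion, constructive interference in reflection requires 2 n t cos θ_r = (m + ½) λ.
Snell's law: 1.66 sin 16.0° = 2.44 sin θ_r → sin θ_r = 0.188, cos θ_r = 0.982.
Minimum at m = 0: t = λ / (4 n cos θ_r) = 618 / (4 × 2.44 × 0.982) = 64.5 nm.

64.5 nm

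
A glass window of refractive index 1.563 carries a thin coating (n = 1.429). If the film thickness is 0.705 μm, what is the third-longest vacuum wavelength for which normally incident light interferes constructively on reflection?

672 nm

Ray reflecting at the top interface goes from n = 1.0 toward n = 1.429: a half-wave phase shift.
Bottom surface (1.429 → 1.563): reflection off a higher-index medium gives a half-wave phase shift.
The two reflections carry the same phase change, so no net offset.
So the condition for constructive reflection is 2 n t = m λ.
λ = 2 n t / m. The third-longest wavelength is m = 3: λ = 2 × 1.429 × 705 / 3.00 = 672 nm.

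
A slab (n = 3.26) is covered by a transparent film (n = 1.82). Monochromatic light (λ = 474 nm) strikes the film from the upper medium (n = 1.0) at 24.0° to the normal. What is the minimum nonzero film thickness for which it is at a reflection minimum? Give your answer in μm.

0.0668 μm

Top surface (1.0 → 1.82): reflection off a higher-index medium gives a half-wave phase shift.
Ray reflecting at the bottom interface goes from n = 1.82 toward n = 3.26: a half-wave phase shift.
Zero or two π shifts → no net half-wave offset.
For dark reflection here: 2 n t cos θ_r = (m + ½) λ.
Snell's law: 1.0 sin 24.0° = 1.82 sin θ_r → sin θ_r = 0.223, cos θ_r = 0.975.
Minimum at m = 0: t = λ / (4 n cos θ_r) = 474 / (4 × 1.82 × 0.975) = 66.8 nm.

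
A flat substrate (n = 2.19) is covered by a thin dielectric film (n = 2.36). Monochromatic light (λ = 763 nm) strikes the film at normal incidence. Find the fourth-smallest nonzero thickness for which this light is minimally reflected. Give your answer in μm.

Top surface (1.0 → 2.36): reflection off a higher-index medium gives a half-wave phase shift.
Ray reflecting at the bottom interface goes from n = 2.36 toward n = 2.19: no phase shift.
Exactly one π shift → a net half-wave offset.
With one net inversion, destructive interference in reflection requires 2 n t = m λ.
The fourth-smallest nonzero thickness corresponds to m = 4: t = m λ / (2 n) = 4.00 × 763 / (2 × 2.36) = 647 nm.

0.647 μm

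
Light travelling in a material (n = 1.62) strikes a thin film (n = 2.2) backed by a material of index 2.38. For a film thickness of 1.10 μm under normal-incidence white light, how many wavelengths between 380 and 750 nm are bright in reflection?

Ray reflecting at the top interface goes from n = 1.62 toward n = 2.2: a half-wave phase shift.
Ray reflecting at the bottom interface goes from n = 2.2 toward n = 2.38: a half-wave phase shift.
Net: no relative phase inversion (both shifts match).
With no net inversion, constructive interference in reflection requires 2 n t = m λ.
λ = 2 n t / m = 4840 / m nm.
m=6: 807 nm (IR); m=7: 691 nm (visible); m=8: 605 nm (visible); m=9: 538 nm (visible); m=10: 484 nm (visible); m=11: 440 nm (visible); m=12: 403 nm (visible); m=13: 372 nm (UV).

6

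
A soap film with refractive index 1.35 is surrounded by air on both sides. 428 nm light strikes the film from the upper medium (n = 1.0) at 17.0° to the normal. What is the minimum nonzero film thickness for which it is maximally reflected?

81.2 nm

Top surface (1.0 → 1.35): reflection off a higher-index medium gives a half-wave phase shift.
At the lower boundary (n = 1.35 to n = 1.0) the reflected ray undergoes no phase shift.
The two reflections differ by half a wavelength.
For bright reflection here: 2 n t cos θ_r = (m + ½) λ.
Snell's law: 1.0 sin 17.0° = 1.35 sin θ_r → sin θ_r = 0.217, cos θ_r = 0.976.
Minimum at m = 0: t = λ / (4 n cos θ_r) = 428 / (4 × 1.35 × 0.976) = 81.2 nm.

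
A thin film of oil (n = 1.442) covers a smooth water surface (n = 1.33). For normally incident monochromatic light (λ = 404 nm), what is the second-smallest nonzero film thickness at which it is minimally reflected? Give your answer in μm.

Top surface (1.0 → 1.442): reflection off a higher-index medium gives a half-wave phase shift.
At the lower boundary (n = 1.442 to n = 1.33) the reflected ray undergoes no phase shift.
Exactly one π shift → a net half-wave offset.
With one net inversion, destructive interference in reflection requires 2 n t = m λ.
The second-smallest nonzero thickness corresponds to m = 2: t = m λ / (2 n) = 2.00 × 404 / (2 × 1.442) = 280 nm.

0.280 μm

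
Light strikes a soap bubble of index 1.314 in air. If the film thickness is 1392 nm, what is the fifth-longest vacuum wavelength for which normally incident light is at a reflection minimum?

732 nm

Top surface (1.0 → 1.314): reflection off a higher-index medium gives a half-wave phase shift.
At the lower boundary (n = 1.314 to n = 1.0) the reflected ray undergoes no phase shift.
Net: one phase inversion between the two reflected rays.
So the condition for destructive reflection is 2 n t = m λ.
λ = 2 n t / m. The fifth-longest wavelength is m = 5: λ = 2 × 1.314 × 1392 / 5.00 = 732 nm.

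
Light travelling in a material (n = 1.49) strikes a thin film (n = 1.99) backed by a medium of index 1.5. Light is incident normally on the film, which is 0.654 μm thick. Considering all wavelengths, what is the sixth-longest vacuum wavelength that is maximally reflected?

Top surface (1.49 → 1.99): reflection off a higher-index medium gives a half-wave phase shift.
Ray reflecting at the bottom interface goes from n = 1.99 toward n = 1.5: no phase shift.
Exactly one π shift → a net half-wave offset.
For bright reflection here: 2 n t = (m + ½) λ.
λ = 2 n t / (m + ½). The sixth-longest wavelength is m = 5: λ = 2 × 1.99 × 654 / 5.50 = 473 nm.

473 nm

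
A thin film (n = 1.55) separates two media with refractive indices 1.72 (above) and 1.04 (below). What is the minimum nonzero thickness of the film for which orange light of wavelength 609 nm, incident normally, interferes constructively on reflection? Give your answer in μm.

0.196 μm

At the upper boundary (n = 1.72 to n = 1.55) the reflected ray undergoes no phase shift.
At the lower boundary (n = 1.55 to n = 1.04) the reflected ray undergoes no phase shift.
Net: no relative phase inversion (both shifts match).
So the condition for constructive reflection is 2 n t = m λ.
Minimum nonzero at m = 1: t = λ / (2 n) = 609 / (2 × 1.55) = 196 nm.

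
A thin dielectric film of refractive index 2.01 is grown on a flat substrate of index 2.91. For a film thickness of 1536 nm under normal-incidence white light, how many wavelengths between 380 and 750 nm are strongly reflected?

At the upper boundary (n = 1.0 to n = 2.01) the reflected ray undergoes a half-wave phase shift.
At the lower boundary (n = 2.01 to n = 2.91) the reflected ray undergoes a half-wave phase shift.
Zero or two π shifts → no net half-wave offset.
So the condition for constructive reflection is 2 n t = m λ.
λ = 2 n t / m = 6175 / m nm.
m=8: 772 nm (IR); m=9: 686 nm (visible); m=10: 617 nm (visible); m=11: 561 nm (visible); m=12: 515 nm (visible); m=13: 475 nm (visible); m=14: 441 nm (visible); m=15: 412 nm (visible); m=16: 386 nm (visible); m=17: 363 nm (UV).

8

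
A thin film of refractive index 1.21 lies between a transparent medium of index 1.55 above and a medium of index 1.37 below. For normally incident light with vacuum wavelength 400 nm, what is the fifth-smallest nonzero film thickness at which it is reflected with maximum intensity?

Top surface (1.55 → 1.21): reflection off a lower-index medium gives no phase shift.
Ray reflecting at the bottom interface goes from n = 1.21 toward n = 1.37: a half-wave phase shift.
Exactly one π shift → a net half-wave offset.
So the condition for constructive reflection is 2 n t = (m + ½) λ.
The fifth-smallest nonzero thickness corresponds to m = 4: t = (m + ½) λ / (2 n) = 4.50 × 400 / (2 × 1.21) = 744 nm.

744 nm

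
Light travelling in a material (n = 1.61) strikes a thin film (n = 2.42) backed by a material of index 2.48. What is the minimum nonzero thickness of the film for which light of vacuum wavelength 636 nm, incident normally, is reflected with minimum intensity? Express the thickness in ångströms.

657 Å

Top surface (1.61 → 2.42): reflection off a higher-index medium gives a half-wave phase shift.
At the lower boundary (n = 2.42 to n = 2.48) the reflected ray undergoes a half-wave phase shift.
The two reflections carry the same phase change, so no net offset.
For weak reflection here: 2 n t = (m + ½) λ.
Minimum at m = 0: t = λ / (4 n) = 636 / (4 × 2.42) = 65.7 nm.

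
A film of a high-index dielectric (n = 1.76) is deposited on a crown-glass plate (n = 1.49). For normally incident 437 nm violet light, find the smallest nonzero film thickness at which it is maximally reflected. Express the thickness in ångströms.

Top surface (1.0 → 1.76): reflection off a higher-index medium gives a half-wave phase shift.
At the lower boundary (n = 1.76 to n = 1.49) the reflected ray undergoes no phase shift.
Exactly one π shift → a net half-wave offset.
For maximum reflection here: 2 n t = (m + ½) λ.
Minimum at m = 0: t = λ / (4 n) = 437 / (4 × 1.76) = 62.1 nm.

621 Å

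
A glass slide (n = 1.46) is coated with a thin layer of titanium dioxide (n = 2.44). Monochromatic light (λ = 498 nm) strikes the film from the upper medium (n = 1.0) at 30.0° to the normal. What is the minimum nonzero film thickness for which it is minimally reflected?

104 nm

Ray reflecting at the top interface goes from n = 1.0 toward n = 2.44: a half-wave phase shift.
At the lower boundary (n = 2.44 to n = 1.46) the reflected ray undergoes no phase shift.
Exactly one π shift → a net half-wave offset.
With one net inversion, destructive interference in reflection requires 2 n t cos θ_r = m λ.
Snell's law: 1.0 sin 30.0° = 2.44 sin θ_r → sin θ_r = 0.205, cos θ_r = 0.979.
Minimum nonzero at m = 1: t = λ / (2 n cos θ_r) = 498 / (2 × 2.44 × 0.979) = 104 nm.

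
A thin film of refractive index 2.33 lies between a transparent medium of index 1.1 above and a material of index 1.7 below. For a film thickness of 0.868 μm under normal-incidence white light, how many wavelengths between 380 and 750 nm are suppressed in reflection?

5

At the upper boundary (n = 1.1 to n = 2.33) the reflected ray undergoes a half-wave phase shift.
At the lower boundary (n = 2.33 to n = 1.7) the reflected ray undergoes no phase shift.
Net: one phase inversion between the two reflected rays.
With one net inversion, destructive interference in reflection requires 2 n t = m λ.
λ = 2 n t / m = 4045 / m nm.
m=5: 809 nm (IR); m=6: 674 nm (visible); m=7: 578 nm (visible); m=8: 506 nm (visible); m=9: 449 nm (visible); m=10: 404 nm (visible); m=11: 368 nm (UV).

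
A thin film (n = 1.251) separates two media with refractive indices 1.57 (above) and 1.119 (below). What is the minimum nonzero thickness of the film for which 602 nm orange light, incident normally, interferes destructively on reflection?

Ray reflecting at the top interface goes from n = 1.57 toward n = 1.251: no phase shift.
Ray reflecting at the bottom interface goes from n = 1.251 toward n = 1.119: no phase shift.
Zero or two π shifts → no net half-wave offset.
With no net inversion, destructive interference in reflection requires 2 n t = (m + ½) λ.
Minimum at m = 0: t = λ / (4 n) = 602 / (4 × 1.251) = 120 nm.

120 nm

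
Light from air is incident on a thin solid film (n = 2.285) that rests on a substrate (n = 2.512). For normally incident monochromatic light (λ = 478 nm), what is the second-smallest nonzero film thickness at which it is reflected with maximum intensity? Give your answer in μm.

Top surface (1.0 → 2.285): reflection off a higher-index medium gives a half-wave phase shift.
Bottom surface (2.285 → 2.512): reflection off a higher-index medium gives a half-wave phase shift.
The two reflections carry the same phase change, so no net offset.
So the condition for constructive reflection is 2 n t = m λ.
The second-smallest nonzero thickness corresponds to m = 2: t = m λ / (2 n) = 2.00 × 478 / (2 × 2.285) = 209 nm.

0.209 μm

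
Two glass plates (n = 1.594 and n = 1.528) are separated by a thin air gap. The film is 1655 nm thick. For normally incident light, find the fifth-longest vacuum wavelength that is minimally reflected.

662 nm

Top surface (1.594 → 1.0): reflection off a lower-index medium gives no phase shift.
Ray reflecting at the bottom interface goes from n = 1.0 toward n = 1.528: a half-wave phase shift.
Net: one phase inversion between the two reflected rays.
So the condition for destructive reflection is 2 n t = m λ.
λ = 2 n t / m. The fifth-longest wavelength is m = 5: λ = 2 × 1.0 × 1655 / 5.00 = 662 nm.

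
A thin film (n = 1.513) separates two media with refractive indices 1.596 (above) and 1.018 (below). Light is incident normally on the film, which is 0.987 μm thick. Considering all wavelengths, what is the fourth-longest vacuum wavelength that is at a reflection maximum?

Top surface (1.596 → 1.513): reflection off a lower-index medium gives no phase shift.
At the lower boundary (n = 1.513 to n = 1.018) the reflected ray undergoes no phase shift.
Net: no relative phase inversion (both shifts match).
With no net inversion, constructive interference in reflection requires 2 n t = m λ.
λ = 2 n t / m. The fourth-longest wavelength is m = 4: λ = 2 × 1.513 × 987 / 4.00 = 747 nm.

747 nm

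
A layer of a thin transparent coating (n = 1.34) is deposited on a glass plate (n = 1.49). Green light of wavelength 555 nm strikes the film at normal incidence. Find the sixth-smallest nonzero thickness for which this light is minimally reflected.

1139 nm

Top surface (1.0 → 1.34): reflection off a higher-index medium gives a half-wave phase shift.
Bottom surface (1.34 → 1.49): reflection off a higher-index medium gives a half-wave phase shift.
The two reflections carry the same phase change, so no net offset.
For dark reflection here: 2 n t = (m + ½) λ.
The sixth-smallest nonzero thickness corresponds to m = 5: t = (m + ½) λ / (2 n) = 5.50 × 555 / (2 × 1.34) = 1139 nm.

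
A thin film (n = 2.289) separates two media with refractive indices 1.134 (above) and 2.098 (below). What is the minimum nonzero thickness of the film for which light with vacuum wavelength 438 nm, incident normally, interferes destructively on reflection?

95.7 nm

Ray reflecting at the top interface goes from n = 1.134 toward n = 2.289: a half-wave phase shift.
At the lower boundary (n = 2.289 to n = 2.098) the reflected ray undergoes no phase shift.
The two reflections differ by half a wavelength.
For dark reflection here: 2 n t = m λ.
Minimum nonzero at m = 1: t = λ / (2 n) = 438 / (2 × 2.289) = 95.7 nm.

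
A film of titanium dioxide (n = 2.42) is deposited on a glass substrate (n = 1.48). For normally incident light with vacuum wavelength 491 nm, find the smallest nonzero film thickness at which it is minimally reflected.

101 nm

Ray reflecting at the top interface goes from n = 1.0 toward n = 2.42: a half-wave phase shift.
Ray reflecting at the bottom interface goes from n = 2.42 toward n = 1.48: no phase shift.
The two reflections differ by half a wavelength.
So the condition for destructive reflection is 2 n t = m λ.
Minimum nonzero at m = 1: t = λ / (2 n) = 491 / (2 × 2.42) = 101 nm.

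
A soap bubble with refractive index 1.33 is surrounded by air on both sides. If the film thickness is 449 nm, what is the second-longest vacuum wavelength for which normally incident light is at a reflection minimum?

597 nm

Top surface (1.0 → 1.33): reflection off a higher-index medium gives a half-wave phase shift.
Ray reflecting at the bottom interface goes from n = 1.33 toward n = 1.0: no phase shift.
The two reflections differ by half a wavelength.
So the condition for destructive reflection is 2 n t = m λ.
λ = 2 n t / m. The second-longest wavelength is m = 2: λ = 2 × 1.33 × 449 / 2.00 = 597 nm.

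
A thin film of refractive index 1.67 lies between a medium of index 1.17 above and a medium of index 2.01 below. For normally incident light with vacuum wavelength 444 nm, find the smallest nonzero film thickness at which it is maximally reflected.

133 nm

At the upper boundary (n = 1.17 to n = 1.67) the reflected ray undergoes a half-wave phase shift.
Ray reflecting at the bottom interface goes from n = 1.67 toward n = 2.01: a half-wave phase shift.
Zero or two π shifts → no net half-wave offset.
For bright reflection here: 2 n t = m λ.
Minimum nonzero at m = 1: t = λ / (2 n) = 444 / (2 × 1.67) = 133 nm.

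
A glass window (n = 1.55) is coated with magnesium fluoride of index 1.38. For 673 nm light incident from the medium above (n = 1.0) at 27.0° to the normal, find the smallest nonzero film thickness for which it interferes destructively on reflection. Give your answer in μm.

0.129 μm

Top surface (1.0 → 1.38): reflection off a higher-index medium gives a half-wave phase shift.
At the lower boundary (n = 1.38 to n = 1.55) the reflected ray undergoes a half-wave phase shift.
The two reflections carry the same phase change, so no net offset.
With no net inversion, destructive interference in reflection requires 2 n t cos θ_r = (m + ½) λ.
Snell's law: 1.0 sin 27.0° = 1.38 sin θ_r → sin θ_r = 0.329, cos θ_r = 0.944.
Minimum at m = 0: t = λ / (4 n cos θ_r) = 673 / (4 × 1.38 × 0.944) = 129 nm.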